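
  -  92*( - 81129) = 7463868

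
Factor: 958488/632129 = 2^3*3^1*233^( - 1)*2713^( - 1)*39937^1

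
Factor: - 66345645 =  - 3^1*5^1*17^1*260179^1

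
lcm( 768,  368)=17664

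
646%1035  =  646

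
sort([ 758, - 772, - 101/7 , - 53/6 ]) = [ - 772, - 101/7, -53/6,758]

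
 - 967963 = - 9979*97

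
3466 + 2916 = 6382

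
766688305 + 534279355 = 1300967660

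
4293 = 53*81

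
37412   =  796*47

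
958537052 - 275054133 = 683482919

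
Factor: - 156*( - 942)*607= 2^3*3^2*13^1*157^1*607^1 = 89199864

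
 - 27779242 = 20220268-47999510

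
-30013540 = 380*( - 78983)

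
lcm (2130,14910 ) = 14910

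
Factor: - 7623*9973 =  - 76024179 = -3^2*7^1*11^2*9973^1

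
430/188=215/94=2.29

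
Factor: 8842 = 2^1*4421^1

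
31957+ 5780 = 37737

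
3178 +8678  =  11856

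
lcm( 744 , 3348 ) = 6696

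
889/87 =889/87 = 10.22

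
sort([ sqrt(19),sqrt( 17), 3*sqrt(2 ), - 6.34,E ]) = [- 6.34,E, sqrt(17 ), 3*sqrt(2 ),  sqrt(19 ) ] 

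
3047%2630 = 417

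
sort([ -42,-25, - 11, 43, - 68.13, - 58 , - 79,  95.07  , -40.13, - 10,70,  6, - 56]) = [ - 79, - 68.13 , - 58, -56,  -  42,  -  40.13  , - 25, - 11, - 10 , 6,  43, 70,95.07 ]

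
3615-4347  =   - 732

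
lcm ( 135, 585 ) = 1755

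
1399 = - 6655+8054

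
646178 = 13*49706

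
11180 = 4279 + 6901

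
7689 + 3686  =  11375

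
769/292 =2 + 185/292 = 2.63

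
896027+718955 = 1614982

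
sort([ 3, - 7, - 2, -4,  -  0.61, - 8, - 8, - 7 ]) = [ - 8, - 8, - 7, - 7, - 4, - 2 ,-0.61, 3 ] 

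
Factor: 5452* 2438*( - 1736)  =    -  23074870336=-2^6* 7^1*23^1 *29^1*31^1*47^1 * 53^1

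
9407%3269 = 2869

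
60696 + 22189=82885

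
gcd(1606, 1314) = 146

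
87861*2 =175722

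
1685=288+1397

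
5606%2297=1012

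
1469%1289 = 180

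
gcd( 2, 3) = 1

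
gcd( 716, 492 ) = 4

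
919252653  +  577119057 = 1496371710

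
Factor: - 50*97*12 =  - 2^3*3^1 * 5^2*97^1 = - 58200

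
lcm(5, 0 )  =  0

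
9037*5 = 45185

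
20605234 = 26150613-5545379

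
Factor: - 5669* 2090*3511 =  - 41599065310 = - 2^1 * 5^1*11^1*19^1* 3511^1*5669^1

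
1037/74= 1037/74 = 14.01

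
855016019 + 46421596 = 901437615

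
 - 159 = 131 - 290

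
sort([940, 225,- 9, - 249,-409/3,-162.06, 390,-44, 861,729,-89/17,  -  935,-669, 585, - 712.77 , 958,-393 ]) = [  -  935, - 712.77,-669,  -  393 , - 249 ,-162.06,-409/3,  -  44, - 9, - 89/17, 225,390,585,729,861,940, 958] 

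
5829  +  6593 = 12422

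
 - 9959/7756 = -9959/7756  =  - 1.28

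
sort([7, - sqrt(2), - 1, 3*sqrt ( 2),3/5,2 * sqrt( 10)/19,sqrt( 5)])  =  [ - sqrt( 2), - 1,2 * sqrt( 10 ) /19,3/5,sqrt( 5 ),3* sqrt( 2),7 ]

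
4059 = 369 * 11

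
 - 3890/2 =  - 1945=   - 1945.00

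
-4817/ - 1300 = 3+917/1300 = 3.71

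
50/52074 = 25/26037 = 0.00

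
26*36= 936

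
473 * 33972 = 16068756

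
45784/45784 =1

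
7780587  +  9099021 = 16879608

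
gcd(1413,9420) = 471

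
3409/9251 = 3409/9251 = 0.37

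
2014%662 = 28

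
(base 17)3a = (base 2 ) 111101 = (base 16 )3D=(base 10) 61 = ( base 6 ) 141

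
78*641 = 49998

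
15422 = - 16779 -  - 32201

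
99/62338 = 99/62338 = 0.00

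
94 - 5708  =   - 5614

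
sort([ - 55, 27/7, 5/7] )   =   [ - 55, 5/7, 27/7] 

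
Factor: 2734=2^1*1367^1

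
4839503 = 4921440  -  81937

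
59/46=1  +  13/46 = 1.28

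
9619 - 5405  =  4214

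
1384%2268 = 1384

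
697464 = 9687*72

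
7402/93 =79 + 55/93 = 79.59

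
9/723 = 3/241 = 0.01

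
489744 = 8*61218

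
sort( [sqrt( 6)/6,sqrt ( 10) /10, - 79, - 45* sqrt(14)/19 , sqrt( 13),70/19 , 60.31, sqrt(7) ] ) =[-79, - 45*sqrt ( 14) /19 , sqrt (10) /10, sqrt(6)/6 , sqrt(7),sqrt( 13 ),70/19,60.31 ]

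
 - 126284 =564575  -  690859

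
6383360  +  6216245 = 12599605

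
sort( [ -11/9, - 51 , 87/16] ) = [ - 51, - 11/9,87/16]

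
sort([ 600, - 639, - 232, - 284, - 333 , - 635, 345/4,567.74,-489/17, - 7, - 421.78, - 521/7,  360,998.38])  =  [ - 639, - 635,-421.78, - 333,-284, - 232, -521/7, - 489/17, - 7,345/4,360,567.74, 600, 998.38]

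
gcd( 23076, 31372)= 4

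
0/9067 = 0= 0.00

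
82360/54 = 1525 + 5/27 = 1525.19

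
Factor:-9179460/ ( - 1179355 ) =2^2  *  3^3*89^1*191^1*235871^( - 1 )  =  1835892/235871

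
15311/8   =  15311/8= 1913.88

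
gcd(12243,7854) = 231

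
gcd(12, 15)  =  3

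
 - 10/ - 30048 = 5/15024 = 0.00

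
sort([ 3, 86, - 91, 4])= [ - 91, 3,  4 , 86 ] 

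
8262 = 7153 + 1109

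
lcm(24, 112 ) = 336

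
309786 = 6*51631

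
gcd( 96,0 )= 96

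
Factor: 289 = 17^2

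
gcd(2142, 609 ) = 21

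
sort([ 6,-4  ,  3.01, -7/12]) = [ - 4, - 7/12, 3.01,6 ]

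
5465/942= 5465/942 = 5.80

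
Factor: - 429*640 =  - 274560 = -2^7*3^1*5^1*11^1*13^1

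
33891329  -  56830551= - 22939222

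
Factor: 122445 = 3^3*5^1*907^1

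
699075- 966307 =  - 267232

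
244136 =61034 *4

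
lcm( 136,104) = 1768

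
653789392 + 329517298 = 983306690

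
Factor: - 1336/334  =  -4 = - 2^2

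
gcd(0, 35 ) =35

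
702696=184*3819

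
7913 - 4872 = 3041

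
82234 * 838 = 68912092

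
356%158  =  40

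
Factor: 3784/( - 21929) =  - 2^3 * 11^1 * 43^1*21929^( - 1 ) 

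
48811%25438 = 23373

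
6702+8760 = 15462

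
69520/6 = 11586 + 2/3 = 11586.67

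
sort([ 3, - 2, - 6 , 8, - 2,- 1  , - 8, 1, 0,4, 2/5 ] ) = [ - 8, - 6, - 2,-2, - 1,0, 2/5 , 1,3, 4, 8 ]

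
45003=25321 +19682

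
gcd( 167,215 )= 1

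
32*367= 11744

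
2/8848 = 1/4424 = 0.00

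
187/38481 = 187/38481 = 0.00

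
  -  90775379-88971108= - 179746487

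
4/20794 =2/10397= 0.00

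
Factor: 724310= 2^1 * 5^1  *72431^1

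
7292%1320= 692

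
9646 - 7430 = 2216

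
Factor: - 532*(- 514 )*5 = 2^3*5^1*7^1*19^1*257^1 = 1367240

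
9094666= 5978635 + 3116031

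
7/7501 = 7/7501 =0.00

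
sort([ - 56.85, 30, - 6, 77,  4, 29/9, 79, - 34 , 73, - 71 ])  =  [  -  71 , - 56.85, - 34,  -  6, 29/9,4 , 30, 73,77,  79 ]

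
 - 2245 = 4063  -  6308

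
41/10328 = 41/10328=0.00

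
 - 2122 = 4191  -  6313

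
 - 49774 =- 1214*41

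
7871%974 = 79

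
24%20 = 4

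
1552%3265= 1552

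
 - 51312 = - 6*8552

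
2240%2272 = 2240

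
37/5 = 37/5=7.40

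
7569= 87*87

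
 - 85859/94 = -914 + 57/94 =- 913.39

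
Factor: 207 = 3^2 * 23^1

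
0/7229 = 0 = 0.00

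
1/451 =1/451 = 0.00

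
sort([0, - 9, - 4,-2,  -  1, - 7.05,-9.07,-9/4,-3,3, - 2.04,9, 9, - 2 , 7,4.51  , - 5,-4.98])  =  [- 9.07,- 9,-7.05,-5 ,-4.98,-4, - 3,-9/4,-2.04, - 2 , - 2,-1,0, 3,  4.51, 7,9,9]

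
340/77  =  4+32/77 = 4.42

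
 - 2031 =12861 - 14892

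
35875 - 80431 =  - 44556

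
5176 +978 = 6154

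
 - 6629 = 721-7350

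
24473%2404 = 433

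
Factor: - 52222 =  - 2^1*26111^1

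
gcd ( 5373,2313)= 9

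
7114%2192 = 538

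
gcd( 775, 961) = 31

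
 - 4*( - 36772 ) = 147088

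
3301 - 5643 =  - 2342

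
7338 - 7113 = 225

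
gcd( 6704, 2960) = 16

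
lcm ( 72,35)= 2520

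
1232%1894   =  1232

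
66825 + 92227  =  159052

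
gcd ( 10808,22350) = 2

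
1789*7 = 12523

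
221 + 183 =404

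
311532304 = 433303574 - 121771270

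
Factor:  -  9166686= - 2^1*3^1 * 79^1*83^1  *233^1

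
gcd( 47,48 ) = 1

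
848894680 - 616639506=232255174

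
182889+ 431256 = 614145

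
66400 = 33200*2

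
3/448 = 3/448 = 0.01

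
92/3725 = 92/3725 =0.02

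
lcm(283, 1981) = 1981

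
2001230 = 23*87010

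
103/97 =103/97= 1.06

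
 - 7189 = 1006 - 8195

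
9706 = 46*211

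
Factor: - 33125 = -5^4*53^1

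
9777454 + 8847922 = 18625376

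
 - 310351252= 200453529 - 510804781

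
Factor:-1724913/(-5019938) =2^(- 1 )*3^2  *7^ ( - 1) * 11^( - 1)*37^( - 1 )*881^ ( - 1)*191657^1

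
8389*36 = 302004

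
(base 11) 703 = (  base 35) oa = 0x352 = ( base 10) 850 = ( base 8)1522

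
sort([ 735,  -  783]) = [ - 783,735]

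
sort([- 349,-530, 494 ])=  [ - 530 , - 349,494] 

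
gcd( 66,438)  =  6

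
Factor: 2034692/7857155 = 2^2 * 5^( - 1)* 11^1*131^1*337^( - 1)*353^1*4663^( - 1 )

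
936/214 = 4 + 40/107=4.37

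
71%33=5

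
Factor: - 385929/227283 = - 3^1*7^ ( - 1)*79^( - 1 )*313^1   =  -939/553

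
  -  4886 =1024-5910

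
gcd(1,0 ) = 1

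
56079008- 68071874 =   -  11992866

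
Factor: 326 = 2^1*163^1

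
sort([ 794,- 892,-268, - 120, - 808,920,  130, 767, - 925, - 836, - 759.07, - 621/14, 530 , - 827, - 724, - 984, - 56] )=[ -984,-925, - 892, - 836, - 827, - 808, - 759.07, -724, - 268, - 120, - 56, - 621/14,130,  530, 767,794, 920] 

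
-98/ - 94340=49/47170=0.00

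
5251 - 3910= 1341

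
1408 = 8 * 176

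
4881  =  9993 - 5112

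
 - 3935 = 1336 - 5271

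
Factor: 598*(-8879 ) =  - 5309642 = -2^1*13^2*23^1 * 683^1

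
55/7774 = 55/7774 =0.01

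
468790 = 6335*74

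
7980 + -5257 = 2723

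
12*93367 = 1120404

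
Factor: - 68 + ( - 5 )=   -  73^1 = - 73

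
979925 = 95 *10315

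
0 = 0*717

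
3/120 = 1/40 =0.03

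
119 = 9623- 9504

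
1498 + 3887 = 5385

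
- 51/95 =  - 51/95 =- 0.54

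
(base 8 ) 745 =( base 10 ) 485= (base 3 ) 122222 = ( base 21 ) 122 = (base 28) h9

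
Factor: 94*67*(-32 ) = -201536 =-  2^6*47^1*67^1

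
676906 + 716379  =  1393285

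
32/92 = 8/23  =  0.35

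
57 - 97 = - 40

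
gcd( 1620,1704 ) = 12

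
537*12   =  6444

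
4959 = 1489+3470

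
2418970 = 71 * 34070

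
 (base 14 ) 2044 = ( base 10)5548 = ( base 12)3264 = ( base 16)15ac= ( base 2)1010110101100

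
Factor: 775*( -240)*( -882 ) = 2^5* 3^3 *5^3* 7^2*31^1 = 164052000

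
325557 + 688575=1014132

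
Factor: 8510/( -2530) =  - 11^( - 1)*37^1 = - 37/11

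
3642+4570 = 8212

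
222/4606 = 111/2303 = 0.05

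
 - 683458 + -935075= - 1618533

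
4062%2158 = 1904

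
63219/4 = 15804+ 3/4 = 15804.75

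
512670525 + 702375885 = 1215046410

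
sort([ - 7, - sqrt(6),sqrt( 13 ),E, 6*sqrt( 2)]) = [ - 7, - sqrt( 6), E, sqrt(13),6*sqrt (2)]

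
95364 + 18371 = 113735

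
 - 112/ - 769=112/769  =  0.15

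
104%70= 34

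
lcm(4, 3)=12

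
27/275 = 27/275=0.10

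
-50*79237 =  - 3961850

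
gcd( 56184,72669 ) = 3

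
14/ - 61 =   -  1 + 47/61  =  -0.23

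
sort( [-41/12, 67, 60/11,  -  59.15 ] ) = [ - 59.15,-41/12 , 60/11,67]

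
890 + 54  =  944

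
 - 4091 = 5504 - 9595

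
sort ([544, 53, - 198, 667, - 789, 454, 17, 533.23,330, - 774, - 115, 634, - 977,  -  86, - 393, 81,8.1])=[ - 977, - 789, - 774 , - 393, - 198, - 115, - 86,8.1,17, 53, 81,330,454,  533.23,  544 , 634,667 ]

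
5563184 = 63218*88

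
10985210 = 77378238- 66393028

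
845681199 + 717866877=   1563548076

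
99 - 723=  -624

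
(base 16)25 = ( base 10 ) 37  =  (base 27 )1a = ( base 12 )31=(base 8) 45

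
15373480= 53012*290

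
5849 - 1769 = 4080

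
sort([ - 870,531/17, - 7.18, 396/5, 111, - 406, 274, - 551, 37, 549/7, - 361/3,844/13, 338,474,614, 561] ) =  [ - 870, - 551, - 406  , - 361/3, - 7.18, 531/17, 37, 844/13, 549/7,396/5,  111, 274, 338 , 474, 561,614 ] 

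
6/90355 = 6/90355= 0.00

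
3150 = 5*630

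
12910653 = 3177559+9733094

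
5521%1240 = 561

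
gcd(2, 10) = 2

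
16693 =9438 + 7255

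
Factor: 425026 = 2^1*7^2*4337^1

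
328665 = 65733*5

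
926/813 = 926/813 = 1.14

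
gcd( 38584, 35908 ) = 4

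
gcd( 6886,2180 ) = 2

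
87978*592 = 52082976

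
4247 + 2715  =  6962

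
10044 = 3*3348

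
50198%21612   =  6974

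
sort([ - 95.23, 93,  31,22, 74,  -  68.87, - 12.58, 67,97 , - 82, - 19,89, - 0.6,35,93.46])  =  [ - 95.23, - 82, - 68.87, - 19, - 12.58, - 0.6 , 22,31,35,67, 74, 89,93, 93.46,97 ] 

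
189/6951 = 9/331 = 0.03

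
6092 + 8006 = 14098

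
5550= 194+5356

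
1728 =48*36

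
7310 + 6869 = 14179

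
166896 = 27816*6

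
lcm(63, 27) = 189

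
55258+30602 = 85860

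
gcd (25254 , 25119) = 9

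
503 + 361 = 864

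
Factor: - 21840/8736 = - 2^( - 1)*5^1 = - 5/2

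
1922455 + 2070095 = 3992550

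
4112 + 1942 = 6054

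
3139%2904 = 235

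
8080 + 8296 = 16376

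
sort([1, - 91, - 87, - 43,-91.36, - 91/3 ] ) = [-91.36 , -91, - 87, - 43, - 91/3, 1] 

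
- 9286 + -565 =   -  9851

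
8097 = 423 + 7674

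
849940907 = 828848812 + 21092095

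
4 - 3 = 1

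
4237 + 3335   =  7572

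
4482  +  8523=13005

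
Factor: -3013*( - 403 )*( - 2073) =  - 2517117447 = - 3^1*13^1*23^1*31^1*131^1 * 691^1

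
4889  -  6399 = -1510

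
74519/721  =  103  +  256/721 = 103.36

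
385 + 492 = 877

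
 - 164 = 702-866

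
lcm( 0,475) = 0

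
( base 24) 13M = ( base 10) 670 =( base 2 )1010011110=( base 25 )11K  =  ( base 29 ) n3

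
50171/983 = 51 + 38/983 =51.04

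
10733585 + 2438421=13172006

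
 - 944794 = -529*1786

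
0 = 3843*0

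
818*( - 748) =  - 611864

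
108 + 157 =265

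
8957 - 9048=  - 91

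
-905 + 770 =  - 135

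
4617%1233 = 918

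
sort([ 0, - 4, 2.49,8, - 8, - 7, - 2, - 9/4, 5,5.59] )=[ - 8, - 7, - 4, - 9/4,-2,0 , 2.49, 5,5.59,8 ]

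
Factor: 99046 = 2^1*49523^1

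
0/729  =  0 = 0.00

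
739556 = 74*9994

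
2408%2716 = 2408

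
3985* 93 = 370605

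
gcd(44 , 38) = 2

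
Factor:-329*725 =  - 5^2*7^1*29^1*47^1 = -238525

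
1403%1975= 1403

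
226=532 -306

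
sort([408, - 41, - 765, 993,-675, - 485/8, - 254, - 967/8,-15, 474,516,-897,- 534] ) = [ - 897,-765, - 675,  -  534,  -  254,  -  967/8, - 485/8 ,  -  41, - 15,408,  474,516,993 ] 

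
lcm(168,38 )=3192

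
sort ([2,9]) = [2, 9]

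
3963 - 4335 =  - 372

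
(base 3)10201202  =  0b101010100000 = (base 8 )5240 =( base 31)2pn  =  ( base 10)2720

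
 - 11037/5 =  - 2208 + 3/5= -2207.40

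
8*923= 7384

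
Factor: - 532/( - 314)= 2^1 * 7^1 *19^1*157^( - 1) = 266/157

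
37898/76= 498 + 25/38 = 498.66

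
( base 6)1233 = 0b100110101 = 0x135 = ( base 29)aj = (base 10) 309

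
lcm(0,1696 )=0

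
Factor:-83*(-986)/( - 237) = - 81838/237 = -2^1 * 3^( - 1 )*17^1*29^1*79^(-1)*83^1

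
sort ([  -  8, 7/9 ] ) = [ - 8, 7/9 ] 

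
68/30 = 34/15  =  2.27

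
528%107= 100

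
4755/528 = 9 + 1/176 = 9.01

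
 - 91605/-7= 13086 + 3/7 = 13086.43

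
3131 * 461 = 1443391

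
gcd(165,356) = 1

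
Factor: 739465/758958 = 2^( -1 )*3^(  -  1 )*5^1*71^1*2083^1 * 126493^( - 1) 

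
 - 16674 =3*( - 5558 )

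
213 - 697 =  - 484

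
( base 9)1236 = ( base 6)4140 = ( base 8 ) 1634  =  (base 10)924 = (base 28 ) 150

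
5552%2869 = 2683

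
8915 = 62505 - 53590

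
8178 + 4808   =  12986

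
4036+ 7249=11285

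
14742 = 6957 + 7785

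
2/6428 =1/3214 = 0.00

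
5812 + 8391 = 14203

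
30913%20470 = 10443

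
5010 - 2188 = 2822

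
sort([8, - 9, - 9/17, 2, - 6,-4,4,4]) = [  -  9,-6,-4, - 9/17,2,  4 , 4,8]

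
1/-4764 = - 1 + 4763/4764= - 0.00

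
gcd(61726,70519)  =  1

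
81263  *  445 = 36162035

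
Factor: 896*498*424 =2^11* 3^1*7^1*53^1*83^1 =189192192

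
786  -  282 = 504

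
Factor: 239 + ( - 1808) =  - 3^1 * 523^1 = - 1569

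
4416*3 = 13248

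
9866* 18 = 177588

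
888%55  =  8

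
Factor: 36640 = 2^5*5^1*229^1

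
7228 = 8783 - 1555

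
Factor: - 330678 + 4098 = - 2^2*3^1*5^1 * 5443^1 = - 326580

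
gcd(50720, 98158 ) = 2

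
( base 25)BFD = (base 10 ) 7263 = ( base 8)16137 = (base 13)33C9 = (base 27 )9q0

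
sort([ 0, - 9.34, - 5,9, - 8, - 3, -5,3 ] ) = [ - 9.34, - 8, - 5,-5,- 3,0, 3,9]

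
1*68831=68831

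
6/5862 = 1/977 = 0.00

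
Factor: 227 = 227^1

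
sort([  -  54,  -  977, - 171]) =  [-977,-171, - 54]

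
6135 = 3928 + 2207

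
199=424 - 225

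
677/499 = 677/499 = 1.36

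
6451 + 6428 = 12879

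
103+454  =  557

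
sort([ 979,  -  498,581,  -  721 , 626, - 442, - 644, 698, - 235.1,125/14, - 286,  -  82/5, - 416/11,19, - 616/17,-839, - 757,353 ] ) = [ - 839, - 757, - 721, - 644, - 498, - 442 , - 286, - 235.1, - 416/11, - 616/17,-82/5,125/14,19 , 353,581,  626,  698, 979] 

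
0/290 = 0 = 0.00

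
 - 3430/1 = - 3430 = - 3430.00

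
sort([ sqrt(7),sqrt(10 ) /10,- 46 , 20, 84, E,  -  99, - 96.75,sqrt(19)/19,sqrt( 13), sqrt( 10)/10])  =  [ - 99, - 96.75, - 46,  sqrt(19) /19,sqrt(10)/10, sqrt( 10) /10,sqrt(7 ), E,sqrt ( 13 ), 20, 84] 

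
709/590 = 709/590= 1.20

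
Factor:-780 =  - 2^2*3^1* 5^1*13^1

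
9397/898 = 10 + 417/898 = 10.46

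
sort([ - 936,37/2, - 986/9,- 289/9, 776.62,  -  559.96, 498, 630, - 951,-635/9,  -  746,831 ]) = [ - 951,-936, - 746, - 559.96,-986/9,-635/9,  -  289/9,  37/2, 498, 630, 776.62 , 831 ] 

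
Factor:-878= -2^1*439^1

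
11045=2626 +8419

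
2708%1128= 452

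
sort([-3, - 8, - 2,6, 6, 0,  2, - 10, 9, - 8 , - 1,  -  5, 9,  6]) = [ - 10,  -  8, - 8,-5,- 3,-2,-1 , 0, 2,6,6,6,  9,9]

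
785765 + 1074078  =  1859843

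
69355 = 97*715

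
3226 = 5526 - 2300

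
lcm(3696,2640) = 18480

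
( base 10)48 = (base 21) 26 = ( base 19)2a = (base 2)110000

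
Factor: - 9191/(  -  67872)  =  13/96=2^( - 5) * 3^( - 1 ) * 13^1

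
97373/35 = 2782 + 3/35 = 2782.09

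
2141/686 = 2141/686 = 3.12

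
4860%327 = 282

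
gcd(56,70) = 14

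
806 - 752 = 54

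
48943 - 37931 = 11012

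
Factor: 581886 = 2^1*3^2  *  32327^1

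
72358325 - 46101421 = 26256904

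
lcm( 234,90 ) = 1170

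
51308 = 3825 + 47483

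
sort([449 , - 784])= [ - 784, 449]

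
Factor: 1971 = 3^3*73^1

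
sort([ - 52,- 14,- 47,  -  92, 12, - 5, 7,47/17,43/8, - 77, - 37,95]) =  [- 92, - 77, - 52,  -  47,  -  37 ,-14,-5,47/17,43/8,7, 12, 95]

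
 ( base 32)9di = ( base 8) 22662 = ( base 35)7up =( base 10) 9650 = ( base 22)jke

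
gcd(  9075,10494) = 33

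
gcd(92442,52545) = 93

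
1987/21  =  94 + 13/21 = 94.62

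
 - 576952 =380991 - 957943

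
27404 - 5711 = 21693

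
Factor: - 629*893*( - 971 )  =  17^1*19^1*37^1*47^1*971^1 = 545407787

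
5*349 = 1745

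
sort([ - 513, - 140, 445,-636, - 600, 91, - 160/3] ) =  [ - 636, - 600, - 513, - 140, -160/3, 91, 445] 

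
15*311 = 4665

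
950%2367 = 950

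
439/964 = 439/964=0.46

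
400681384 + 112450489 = 513131873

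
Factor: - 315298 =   -  2^1 * 157649^1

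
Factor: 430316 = 2^2 * 179^1*601^1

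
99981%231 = 189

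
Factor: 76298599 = 13^2*239^1 *1889^1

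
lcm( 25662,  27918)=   2540538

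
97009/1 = 97009 = 97009.00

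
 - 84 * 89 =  -7476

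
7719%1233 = 321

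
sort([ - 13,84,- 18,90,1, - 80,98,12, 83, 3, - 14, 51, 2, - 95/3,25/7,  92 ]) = [ - 80, - 95/3, - 18, - 14, - 13,  1 , 2, 3,25/7, 12,51, 83,84,90,92,98 ] 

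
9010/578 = 265/17 = 15.59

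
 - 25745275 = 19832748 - 45578023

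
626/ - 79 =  - 626/79 = - 7.92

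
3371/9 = 374 + 5/9 = 374.56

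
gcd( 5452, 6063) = 47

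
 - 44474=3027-47501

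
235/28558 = 235/28558 = 0.01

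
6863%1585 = 523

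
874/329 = 2 + 216/329 = 2.66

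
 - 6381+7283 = 902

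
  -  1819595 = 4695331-6514926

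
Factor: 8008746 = 2^1*3^1*137^1*  9743^1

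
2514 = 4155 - 1641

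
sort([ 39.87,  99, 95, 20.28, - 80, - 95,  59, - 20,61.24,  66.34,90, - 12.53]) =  [-95, - 80, - 20, -12.53,20.28,  39.87,59,61.24, 66.34, 90, 95,99 ]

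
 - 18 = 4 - 22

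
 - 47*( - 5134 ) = 241298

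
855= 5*171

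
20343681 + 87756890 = 108100571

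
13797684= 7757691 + 6039993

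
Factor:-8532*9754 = - 2^3*3^3*79^1*4877^1 = - 83221128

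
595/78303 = 595/78303 = 0.01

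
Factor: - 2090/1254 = - 5/3 = -3^(-1)*5^1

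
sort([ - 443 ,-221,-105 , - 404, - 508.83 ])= [-508.83, - 443, - 404, - 221, - 105]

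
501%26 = 7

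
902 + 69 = 971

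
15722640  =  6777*2320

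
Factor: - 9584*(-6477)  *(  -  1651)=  - 102486762768=- 2^4*3^1*13^1*17^1*127^2*599^1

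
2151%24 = 15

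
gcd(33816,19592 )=8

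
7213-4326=2887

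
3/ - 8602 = -3/8602 = - 0.00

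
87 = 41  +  46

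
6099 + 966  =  7065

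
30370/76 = 399+23/38 = 399.61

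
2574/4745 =198/365  =  0.54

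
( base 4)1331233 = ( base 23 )F4K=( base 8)17557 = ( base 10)8047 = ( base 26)BND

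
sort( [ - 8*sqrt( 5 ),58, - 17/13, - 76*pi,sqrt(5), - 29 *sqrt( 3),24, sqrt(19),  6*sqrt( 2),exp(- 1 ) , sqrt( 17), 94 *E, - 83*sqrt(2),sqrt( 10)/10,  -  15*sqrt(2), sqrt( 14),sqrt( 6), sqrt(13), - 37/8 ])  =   [ - 76*pi, - 83 * sqrt( 2), - 29 * sqrt( 3), - 15*sqrt( 2),-8*sqrt(5 ), - 37/8, - 17/13,sqrt( 10 ) /10, exp( - 1),sqrt( 5),sqrt( 6),sqrt( 13) , sqrt( 14 ), sqrt( 17),  sqrt( 19),  6*sqrt( 2), 24,58, 94*E]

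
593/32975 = 593/32975 = 0.02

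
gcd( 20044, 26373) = 1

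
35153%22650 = 12503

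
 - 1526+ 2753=1227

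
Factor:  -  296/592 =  - 1/2 = - 2^(-1) 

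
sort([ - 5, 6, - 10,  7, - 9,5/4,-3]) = [ - 10, - 9,  -  5, - 3, 5/4,  6,  7]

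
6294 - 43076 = -36782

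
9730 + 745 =10475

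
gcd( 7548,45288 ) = 7548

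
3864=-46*(-84)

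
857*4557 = 3905349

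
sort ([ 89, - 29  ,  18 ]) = [ - 29,18,89 ] 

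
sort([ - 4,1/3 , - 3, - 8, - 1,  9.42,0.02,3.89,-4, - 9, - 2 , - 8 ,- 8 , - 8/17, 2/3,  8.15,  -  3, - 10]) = [  -  10, - 9 , - 8 , - 8,-8, - 4,-4,- 3, - 3 , - 2, - 1, - 8/17, 0.02 , 1/3, 2/3 , 3.89,8.15,  9.42]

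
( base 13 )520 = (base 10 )871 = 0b1101100111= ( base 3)1012021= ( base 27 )157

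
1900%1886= 14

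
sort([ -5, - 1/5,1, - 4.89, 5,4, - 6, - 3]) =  [ - 6, - 5, - 4.89, - 3,-1/5,1, 4,5 ] 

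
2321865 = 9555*243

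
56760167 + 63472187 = 120232354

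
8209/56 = 146 + 33/56 = 146.59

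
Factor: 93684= 2^2*3^1 * 37^1*211^1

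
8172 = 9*908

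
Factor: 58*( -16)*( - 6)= 5568   =  2^6*3^1*29^1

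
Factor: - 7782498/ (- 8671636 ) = 2^(-1 )*3^2*17^1 * 29^1*263^ ( - 1 )*877^1*8243^( - 1) = 3891249/4335818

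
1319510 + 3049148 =4368658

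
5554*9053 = 50280362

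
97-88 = 9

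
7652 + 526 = 8178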